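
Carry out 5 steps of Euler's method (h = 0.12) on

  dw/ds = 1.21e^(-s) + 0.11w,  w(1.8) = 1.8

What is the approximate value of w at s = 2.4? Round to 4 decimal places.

Euler: w_{n+1} = w_n + h·f(s_n, w_n).
s=1.800000, w=1.800000: f=0.398012 → w ← 1.800000 + 0.12·0.398012 = 1.847761
s=1.920000, w=1.847761: f=0.380648 → w ← 1.847761 + 0.12·0.380648 = 1.893439
s=2.040000, w=1.893439: f=0.365613 → w ← 1.893439 + 0.12·0.365613 = 1.937313
s=2.160000, w=1.937313: f=0.352648 → w ← 1.937313 + 0.12·0.352648 = 1.979630
s=2.280000, w=1.979630: f=0.341523 → w ← 1.979630 + 0.12·0.341523 = 2.020613
w(2.4) ≈ 2.0206

2.0206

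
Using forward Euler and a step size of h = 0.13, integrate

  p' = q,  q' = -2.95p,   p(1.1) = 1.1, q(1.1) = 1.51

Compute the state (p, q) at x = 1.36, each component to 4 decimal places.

1.4378, 0.5910

Euler on (p,q): p_{n+1} = p_n + h·p', q_{n+1} = q_n + h·q'.
1.100000: (1.100000, 1.510000); f=(1.510000, -3.245000) → (1.296300, 1.088150)
1.230000: (1.296300, 1.088150); f=(1.088150, -3.824085) → (1.437760, 0.591019)
(p(1.36), q(1.36)) ≈ (1.4378, 0.5910)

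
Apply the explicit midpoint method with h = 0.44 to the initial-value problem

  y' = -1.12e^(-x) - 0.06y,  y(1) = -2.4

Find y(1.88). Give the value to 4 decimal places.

Midpoint: k1 = f(x_n, y_n); k2 = f(x_n + h/2, y_n + (h/2)·k1); y_{n+1} = y_n + h·k2.
x=1.000000, y=-2.400000:
  k1 = f(1.000000, -2.400000) = -0.268025
  k2 = f(1.220000, -2.458965) = -0.183120
  y ← -2.400000 + 0.44·(-0.183120) = -2.480573
x=1.440000, y=-2.480573:
  k1 = f(1.440000, -2.480573) = -0.116525
  k2 = f(1.660000, -2.506208) = -0.062583
  y ← -2.480573 + 0.44·(-0.062583) = -2.508109
y(1.88) ≈ -2.5081

-2.5081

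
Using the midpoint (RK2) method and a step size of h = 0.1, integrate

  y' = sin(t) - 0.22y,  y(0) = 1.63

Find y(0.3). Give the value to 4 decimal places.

1.5697

Midpoint: k1 = f(t_n, y_n); k2 = f(t_n + h/2, y_n + (h/2)·k1); y_{n+1} = y_n + h·k2.
t=0.000000, y=1.630000:
  k1 = f(0.000000, 1.630000) = -0.358600
  k2 = f(0.050000, 1.612070) = -0.304676
  y ← 1.630000 + 0.1·(-0.304676) = 1.599532
t=0.100000, y=1.599532:
  k1 = f(0.100000, 1.599532) = -0.252064
  k2 = f(0.150000, 1.586929) = -0.199686
  y ← 1.599532 + 0.1·(-0.199686) = 1.579564
t=0.200000, y=1.579564:
  k1 = f(0.200000, 1.579564) = -0.148835
  k2 = f(0.250000, 1.572122) = -0.098463
  y ← 1.579564 + 0.1·(-0.098463) = 1.569717
y(0.3) ≈ 1.5697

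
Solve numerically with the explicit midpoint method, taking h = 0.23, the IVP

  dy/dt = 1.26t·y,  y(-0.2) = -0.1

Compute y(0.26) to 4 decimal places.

Midpoint: k1 = f(t_n, y_n); k2 = f(t_n + h/2, y_n + (h/2)·k1); y_{n+1} = y_n + h·k2.
t=-0.200000, y=-0.100000:
  k1 = f(-0.200000, -0.100000) = 0.025200
  k2 = f(-0.085000, -0.097102) = 0.010400
  y ← -0.100000 + 0.23·0.010400 = -0.097608
t=0.030000, y=-0.097608:
  k1 = f(0.030000, -0.097608) = -0.003690
  k2 = f(0.145000, -0.098032) = -0.017911
  y ← -0.097608 + 0.23·(-0.017911) = -0.101728
y(0.26) ≈ -0.1017

-0.1017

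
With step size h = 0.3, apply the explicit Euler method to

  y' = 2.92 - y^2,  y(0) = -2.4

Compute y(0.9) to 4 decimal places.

-13.9089

Euler: y_{n+1} = y_n + h·f(s_n, y_n).
s=0.000000, y=-2.400000: f=-2.840000 → y ← -2.400000 + 0.3·(-2.840000) = -3.252000
s=0.300000, y=-3.252000: f=-7.655504 → y ← -3.252000 + 0.3·(-7.655504) = -5.548651
s=0.600000, y=-5.548651: f=-27.867530 → y ← -5.548651 + 0.3·(-27.867530) = -13.908910
y(0.9) ≈ -13.9089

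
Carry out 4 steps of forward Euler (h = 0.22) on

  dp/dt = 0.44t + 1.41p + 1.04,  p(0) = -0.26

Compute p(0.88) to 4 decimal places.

0.8260

Euler: p_{n+1} = p_n + h·f(t_n, p_n).
t=0.000000, p=-0.260000: f=0.673400 → p ← -0.260000 + 0.22·0.673400 = -0.111852
t=0.220000, p=-0.111852: f=0.979089 → p ← -0.111852 + 0.22·0.979089 = 0.103548
t=0.440000, p=0.103548: f=1.379602 → p ← 0.103548 + 0.22·1.379602 = 0.407060
t=0.660000, p=0.407060: f=1.904355 → p ← 0.407060 + 0.22·1.904355 = 0.826018
p(0.88) ≈ 0.8260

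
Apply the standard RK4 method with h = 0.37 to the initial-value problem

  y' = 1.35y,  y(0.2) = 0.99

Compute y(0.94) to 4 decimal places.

RK4: k1 = f(x_n, y_n); k2 = f(x_n + h/2, y_n + (h/2)·k1); k3 = f(x_n + h/2, y_n + (h/2)·k2); k4 = f(x_n + h, y_n + h·k3); y_{n+1} = y_n + (h/6)·(k1 + 2k2 + 2k3 + k4).
x=0.200000, y=0.990000:
  k1 = f(0.200000, 0.990000) = 1.336500
  k2 = f(0.385000, 1.237253) = 1.670291
  k3 = f(0.385000, 1.299004) = 1.753655
  k4 = f(0.570000, 1.638852) = 2.212451
  y ← 0.990000 + (0.37/6)·(k1 + 2k2 + 2k3 + k4) = 1.631139
x=0.570000, y=1.631139:
  k1 = f(0.570000, 1.631139) = 2.202037
  k2 = f(0.755000, 2.038516) = 2.751996
  k3 = f(0.755000, 2.140258) = 2.889348
  k4 = f(0.940000, 2.700197) = 3.645267
  y ← 1.631139 + (0.37/6)·(k1 + 2k2 + 2k3 + k4) = 2.687488
y(0.94) ≈ 2.6875

2.6875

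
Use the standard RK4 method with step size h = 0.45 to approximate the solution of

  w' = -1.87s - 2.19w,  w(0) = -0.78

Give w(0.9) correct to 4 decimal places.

-0.5474

RK4: k1 = f(s_n, w_n); k2 = f(s_n + h/2, w_n + (h/2)·k1); k3 = f(s_n + h/2, w_n + (h/2)·k2); k4 = f(s_n + h, w_n + h·k3); w_{n+1} = w_n + (h/6)·(k1 + 2k2 + 2k3 + k4).
s=0.000000, w=-0.780000:
  k1 = f(0.000000, -0.780000) = 1.708200
  k2 = f(0.225000, -0.395655) = 0.445734
  k3 = f(0.225000, -0.679710) = 1.067814
  k4 = f(0.450000, -0.299484) = -0.185631
  w ← -0.780000 + (0.45/6)·(k1 + 2k2 + 2k3 + k4) = -0.438775
s=0.450000, w=-0.438775:
  k1 = f(0.450000, -0.438775) = 0.119417
  k2 = f(0.675000, -0.411906) = -0.360176
  k3 = f(0.675000, -0.519815) = -0.123856
  k4 = f(0.900000, -0.494510) = -0.600022
  w ← -0.438775 + (0.45/6)·(k1 + 2k2 + 2k3 + k4) = -0.547425
w(0.9) ≈ -0.5474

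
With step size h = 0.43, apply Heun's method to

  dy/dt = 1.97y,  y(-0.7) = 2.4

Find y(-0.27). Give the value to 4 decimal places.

Heun: k1 = f(t_n, y_n); k2 = f(t_n + h, y_n + h·k1); y_{n+1} = y_n + (h/2)·(k1 + k2).
t=-0.700000, y=2.400000:
  k1 = f(-0.700000, 2.400000) = 4.728000
  k2 = f(-0.270000, 4.433040) = 8.733089
  y ← 2.400000 + (0.43/2)·(4.728000 + 8.733089) = 5.294134
y(-0.27) ≈ 5.2941

5.2941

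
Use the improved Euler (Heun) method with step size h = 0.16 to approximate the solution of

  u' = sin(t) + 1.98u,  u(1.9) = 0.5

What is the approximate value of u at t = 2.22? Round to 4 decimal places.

Heun: k1 = f(t_n, u_n); k2 = f(t_n + h, u_n + h·k1); u_{n+1} = u_n + (h/2)·(k1 + k2).
t=1.900000, u=0.500000:
  k1 = f(1.900000, 0.500000) = 1.936300
  k2 = f(2.060000, 0.809808) = 2.486127
  u ← 0.500000 + (0.16/2)·(1.936300 + 2.486127) = 0.853794
t=2.060000, u=0.853794:
  k1 = f(2.060000, 0.853794) = 2.573220
  k2 = f(2.220000, 1.265509) = 3.302274
  u ← 0.853794 + (0.16/2)·(2.573220 + 3.302274) = 1.323834
u(2.22) ≈ 1.3238

1.3238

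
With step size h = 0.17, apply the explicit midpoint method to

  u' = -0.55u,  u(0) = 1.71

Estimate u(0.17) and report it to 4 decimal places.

Midpoint: k1 = f(x_n, u_n); k2 = f(x_n + h/2, u_n + (h/2)·k1); u_{n+1} = u_n + h·k2.
x=0.000000, u=1.710000:
  k1 = f(0.000000, 1.710000) = -0.940500
  k2 = f(0.085000, 1.630057) = -0.896532
  u ← 1.710000 + 0.17·(-0.896532) = 1.557590
u(0.17) ≈ 1.5576

1.5576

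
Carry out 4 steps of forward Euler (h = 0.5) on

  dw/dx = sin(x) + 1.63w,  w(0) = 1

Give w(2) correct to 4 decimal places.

12.9040

Euler: w_{n+1} = w_n + h·f(x_n, w_n).
x=0.000000, w=1.000000: f=1.630000 → w ← 1.000000 + 0.5·1.630000 = 1.815000
x=0.500000, w=1.815000: f=3.437876 → w ← 1.815000 + 0.5·3.437876 = 3.533938
x=1.000000, w=3.533938: f=6.601790 → w ← 3.533938 + 0.5·6.601790 = 6.834833
x=1.500000, w=6.834833: f=12.138272 → w ← 6.834833 + 0.5·12.138272 = 12.903969
w(2) ≈ 12.9040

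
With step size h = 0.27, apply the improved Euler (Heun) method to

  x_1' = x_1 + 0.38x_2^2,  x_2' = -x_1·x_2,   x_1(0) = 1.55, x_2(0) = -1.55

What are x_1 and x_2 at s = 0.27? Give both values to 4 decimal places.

Heun on (x_1,x_2): k1 = f(s_n, state_n); k2 = f(s_n + h, state_n + h·k1); state_{n+1} = state_n + (h/2)·(k1 + k2).
0.000000: (1.550000, -1.550000)
  k1 = (2.462950, 2.402500)
  predictor → (2.214997, -0.901325)
  k2 = (2.523703, 1.996432)
  → (2.223198, -0.956144)
(x_1(0.27), x_2(0.27)) ≈ (2.2232, -0.9561)

2.2232, -0.9561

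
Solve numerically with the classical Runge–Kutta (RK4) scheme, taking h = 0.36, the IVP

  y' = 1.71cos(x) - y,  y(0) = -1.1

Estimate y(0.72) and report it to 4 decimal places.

RK4: k1 = f(x_n, y_n); k2 = f(x_n + h/2, y_n + (h/2)·k1); k3 = f(x_n + h/2, y_n + (h/2)·k2); k4 = f(x_n + h, y_n + h·k3); y_{n+1} = y_n + (h/6)·(k1 + 2k2 + 2k3 + k4).
x=0.000000, y=-1.100000:
  k1 = f(0.000000, -1.100000) = 2.810000
  k2 = f(0.180000, -0.594200) = 2.276573
  k3 = f(0.180000, -0.690217) = 2.372590
  k4 = f(0.360000, -0.245868) = 1.846251
  y ← -1.100000 + (0.36/6)·(k1 + 2k2 + 2k3 + k4) = -0.262725
x=0.360000, y=-0.262725:
  k1 = f(0.360000, -0.262725) = 1.863109
  k2 = f(0.540000, 0.072634) = 1.394048
  k3 = f(0.540000, -0.011797) = 1.478479
  k4 = f(0.720000, 0.269527) = 1.016061
  y ← -0.262725 + (0.36/6)·(k1 + 2k2 + 2k3 + k4) = 0.254728
y(0.72) ≈ 0.2547

0.2547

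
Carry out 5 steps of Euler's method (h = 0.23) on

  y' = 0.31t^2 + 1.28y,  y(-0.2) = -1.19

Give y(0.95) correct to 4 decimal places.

-4.2487

Euler: y_{n+1} = y_n + h·f(t_n, y_n).
t=-0.200000, y=-1.190000: f=-1.510800 → y ← -1.190000 + 0.23·(-1.510800) = -1.537484
t=0.030000, y=-1.537484: f=-1.967701 → y ← -1.537484 + 0.23·(-1.967701) = -1.990055
t=0.260000, y=-1.990055: f=-2.526315 → y ← -1.990055 + 0.23·(-2.526315) = -2.571107
t=0.490000, y=-2.571107: f=-3.216587 → y ← -2.571107 + 0.23·(-3.216587) = -3.310922
t=0.720000, y=-3.310922: f=-4.077277 → y ← -3.310922 + 0.23·(-4.077277) = -4.248696
y(0.95) ≈ -4.2487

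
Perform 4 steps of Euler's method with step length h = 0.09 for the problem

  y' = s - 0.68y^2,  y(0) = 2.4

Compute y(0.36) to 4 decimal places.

1.4814

Euler: y_{n+1} = y_n + h·f(s_n, y_n).
s=0.000000, y=2.400000: f=-3.916800 → y ← 2.400000 + 0.09·(-3.916800) = 2.047488
s=0.090000, y=2.047488: f=-2.760701 → y ← 2.047488 + 0.09·(-2.760701) = 1.799025
s=0.180000, y=1.799025: f=-2.020814 → y ← 1.799025 + 0.09·(-2.020814) = 1.617152
s=0.270000, y=1.617152: f=-1.508322 → y ← 1.617152 + 0.09·(-1.508322) = 1.481403
y(0.36) ≈ 1.4814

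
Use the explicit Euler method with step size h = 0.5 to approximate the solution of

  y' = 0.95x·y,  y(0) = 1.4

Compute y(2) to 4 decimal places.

4.3762

Euler: y_{n+1} = y_n + h·f(x_n, y_n).
x=0.000000, y=1.400000: f=0.000000 → y ← 1.400000 + 0.5·0.000000 = 1.400000
x=0.500000, y=1.400000: f=0.665000 → y ← 1.400000 + 0.5·0.665000 = 1.732500
x=1.000000, y=1.732500: f=1.645875 → y ← 1.732500 + 0.5·1.645875 = 2.555438
x=1.500000, y=2.555438: f=3.641498 → y ← 2.555438 + 0.5·3.641498 = 4.376187
y(2) ≈ 4.3762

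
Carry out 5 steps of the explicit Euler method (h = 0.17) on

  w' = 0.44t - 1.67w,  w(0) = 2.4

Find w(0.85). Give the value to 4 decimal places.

0.5478

Euler: w_{n+1} = w_n + h·f(t_n, w_n).
t=0.000000, w=2.400000: f=-4.008000 → w ← 2.400000 + 0.17·(-4.008000) = 1.718640
t=0.170000, w=1.718640: f=-2.795329 → w ← 1.718640 + 0.17·(-2.795329) = 1.243434
t=0.340000, w=1.243434: f=-1.926935 → w ← 1.243434 + 0.17·(-1.926935) = 0.915855
t=0.510000, w=0.915855: f=-1.305078 → w ← 0.915855 + 0.17·(-1.305078) = 0.693992
t=0.680000, w=0.693992: f=-0.859766 → w ← 0.693992 + 0.17·(-0.859766) = 0.547832
w(0.85) ≈ 0.5478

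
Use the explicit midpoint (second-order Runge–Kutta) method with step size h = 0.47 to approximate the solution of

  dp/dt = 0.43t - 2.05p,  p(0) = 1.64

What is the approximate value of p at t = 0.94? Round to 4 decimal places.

0.5316

Midpoint: k1 = f(t_n, p_n); k2 = f(t_n + h/2, p_n + (h/2)·k1); p_{n+1} = p_n + h·k2.
t=0.000000, p=1.640000:
  k1 = f(0.000000, 1.640000) = -3.362000
  k2 = f(0.235000, 0.849930) = -1.641307
  p ← 1.640000 + 0.47·(-1.641307) = 0.868586
t=0.470000, p=0.868586:
  k1 = f(0.470000, 0.868586) = -1.578501
  k2 = f(0.705000, 0.497638) = -0.717008
  p ← 0.868586 + 0.47·(-0.717008) = 0.531592
p(0.94) ≈ 0.5316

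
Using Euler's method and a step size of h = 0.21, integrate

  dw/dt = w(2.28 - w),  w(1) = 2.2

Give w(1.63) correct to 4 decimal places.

2.2680

Euler: w_{n+1} = w_n + h·f(t_n, w_n).
t=1.000000, w=2.200000: f=0.176000 → w ← 2.200000 + 0.21·0.176000 = 2.236960
t=1.210000, w=2.236960: f=0.096279 → w ← 2.236960 + 0.21·0.096279 = 2.257179
t=1.420000, w=2.257179: f=0.051512 → w ← 2.257179 + 0.21·0.051512 = 2.267996
w(1.63) ≈ 2.2680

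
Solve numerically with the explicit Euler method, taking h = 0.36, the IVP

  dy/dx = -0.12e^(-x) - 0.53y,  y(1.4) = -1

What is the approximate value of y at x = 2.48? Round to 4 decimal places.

Euler: y_{n+1} = y_n + h·f(x_n, y_n).
x=1.400000, y=-1.000000: f=0.500408 → y ← -1.000000 + 0.36·0.500408 = -0.819853
x=1.760000, y=-0.819853: f=0.413877 → y ← -0.819853 + 0.36·0.413877 = -0.670857
x=2.120000, y=-0.670857: f=0.341151 → y ← -0.670857 + 0.36·0.341151 = -0.548043
y(2.48) ≈ -0.5480

-0.5480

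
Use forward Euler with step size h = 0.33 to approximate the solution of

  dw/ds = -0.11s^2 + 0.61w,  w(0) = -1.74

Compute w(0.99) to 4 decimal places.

Euler: w_{n+1} = w_n + h·f(s_n, w_n).
s=0.000000, w=-1.740000: f=-1.061400 → w ← -1.740000 + 0.33·(-1.061400) = -2.090262
s=0.330000, w=-2.090262: f=-1.287039 → w ← -2.090262 + 0.33·(-1.287039) = -2.514985
s=0.660000, w=-2.514985: f=-1.582057 → w ← -2.514985 + 0.33·(-1.582057) = -3.037064
w(0.99) ≈ -3.0371

-3.0371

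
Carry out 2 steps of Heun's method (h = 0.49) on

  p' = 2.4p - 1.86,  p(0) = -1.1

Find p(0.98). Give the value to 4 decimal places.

Heun: k1 = f(s_n, p_n); k2 = f(s_n + h, p_n + h·k1); p_{n+1} = p_n + (h/2)·(k1 + k2).
s=0.000000, p=-1.100000:
  k1 = f(0.000000, -1.100000) = -4.500000
  k2 = f(0.490000, -3.305000) = -9.792000
  p ← -1.100000 + (0.49/2)·(-4.500000 + (-9.792000)) = -4.601540
s=0.490000, p=-4.601540:
  k1 = f(0.490000, -4.601540) = -12.903696
  k2 = f(0.980000, -10.924351) = -28.078442
  p ← -4.601540 + (0.49/2)·(-12.903696 + (-28.078442)) = -14.642164
p(0.98) ≈ -14.6422

-14.6422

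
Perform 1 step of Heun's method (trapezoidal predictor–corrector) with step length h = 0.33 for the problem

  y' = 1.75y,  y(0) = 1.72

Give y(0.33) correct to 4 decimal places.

Heun: k1 = f(t_n, y_n); k2 = f(t_n + h, y_n + h·k1); y_{n+1} = y_n + (h/2)·(k1 + k2).
t=0.000000, y=1.720000:
  k1 = f(0.000000, 1.720000) = 3.010000
  k2 = f(0.330000, 2.713300) = 4.748275
  y ← 1.720000 + (0.33/2)·(3.010000 + 4.748275) = 3.000115
y(0.33) ≈ 3.0001

3.0001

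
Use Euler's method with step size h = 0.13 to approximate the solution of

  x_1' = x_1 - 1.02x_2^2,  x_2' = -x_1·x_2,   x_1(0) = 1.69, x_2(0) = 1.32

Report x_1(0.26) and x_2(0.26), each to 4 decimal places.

1.7562, 0.8052

Euler on (x_1,x_2): x_1_{n+1} = x_1_n + h·x_1', x_2_{n+1} = x_2_n + h·x_2'.
0.000000: (1.690000, 1.320000); f=(-0.087248, -2.230800) → (1.678658, 1.029996)
0.130000: (1.678658, 1.029996); f=(0.596548, -1.729011) → (1.756209, 0.805225)
(x_1(0.26), x_2(0.26)) ≈ (1.7562, 0.8052)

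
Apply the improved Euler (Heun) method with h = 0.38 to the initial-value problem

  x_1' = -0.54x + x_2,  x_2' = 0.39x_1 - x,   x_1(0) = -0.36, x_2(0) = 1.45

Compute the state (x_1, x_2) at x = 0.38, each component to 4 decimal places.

0.1419, 1.3653

Heun on (x_1,x_2): k1 = f(x_n, state_n); k2 = f(x_n + h, state_n + h·k1); state_{n+1} = state_n + (h/2)·(k1 + k2).
0.000000: (-0.360000, 1.450000)
  k1 = (1.450000, -0.140400)
  predictor → (0.191000, 1.396648)
  k2 = (1.191448, -0.305510)
  → (0.141875, 1.365277)
(x_1(0.38), x_2(0.38)) ≈ (0.1419, 1.3653)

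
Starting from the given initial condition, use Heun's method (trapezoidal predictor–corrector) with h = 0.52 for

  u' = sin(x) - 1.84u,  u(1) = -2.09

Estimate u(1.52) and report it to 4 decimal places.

-0.7778

Heun: k1 = f(x_n, u_n); k2 = f(x_n + h, u_n + h·k1); u_{n+1} = u_n + (h/2)·(k1 + k2).
x=1.000000, u=-2.090000:
  k1 = f(1.000000, -2.090000) = 4.687071
  k2 = f(1.520000, 0.347277) = 0.359721
  u ← -2.090000 + (0.52/2)·(4.687071 + 0.359721) = -0.777834
u(1.52) ≈ -0.7778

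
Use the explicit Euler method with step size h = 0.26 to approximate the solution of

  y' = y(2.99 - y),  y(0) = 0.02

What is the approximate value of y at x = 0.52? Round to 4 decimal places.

Euler: y_{n+1} = y_n + h·f(x_n, y_n).
x=0.000000, y=0.020000: f=0.059400 → y ← 0.020000 + 0.26·0.059400 = 0.035444
x=0.260000, y=0.035444: f=0.104721 → y ← 0.035444 + 0.26·0.104721 = 0.062672
y(0.52) ≈ 0.0627

0.0627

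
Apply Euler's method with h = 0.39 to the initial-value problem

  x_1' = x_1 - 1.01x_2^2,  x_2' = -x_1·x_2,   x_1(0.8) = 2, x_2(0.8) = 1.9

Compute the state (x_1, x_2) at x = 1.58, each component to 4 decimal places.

1.8188, 0.1966

Euler on (x_1,x_2): x_1_{n+1} = x_1_n + h·x_1', x_2_{n+1} = x_2_n + h·x_2'.
0.800000: (2.000000, 1.900000); f=(-1.646100, -3.800000) → (1.358021, 0.418000)
1.190000: (1.358021, 0.418000); f=(1.181550, -0.567653) → (1.818825, 0.196615)
(x_1(1.58), x_2(1.58)) ≈ (1.8188, 0.1966)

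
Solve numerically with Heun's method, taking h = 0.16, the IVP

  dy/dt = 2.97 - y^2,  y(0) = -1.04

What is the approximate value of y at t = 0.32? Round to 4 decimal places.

Heun: k1 = f(t_n, y_n); k2 = f(t_n + h, y_n + h·k1); y_{n+1} = y_n + (h/2)·(k1 + k2).
t=0.000000, y=-1.040000:
  k1 = f(0.000000, -1.040000) = 1.888400
  k2 = f(0.160000, -0.737856) = 2.425569
  y ← -1.040000 + (0.16/2)·(1.888400 + 2.425569) = -0.694883
t=0.160000, y=-0.694883:
  k1 = f(0.160000, -0.694883) = 2.487138
  k2 = f(0.320000, -0.296940) = 2.881826
  y ← -0.694883 + (0.16/2)·(2.487138 + 2.881826) = -0.265365
y(0.32) ≈ -0.2654

-0.2654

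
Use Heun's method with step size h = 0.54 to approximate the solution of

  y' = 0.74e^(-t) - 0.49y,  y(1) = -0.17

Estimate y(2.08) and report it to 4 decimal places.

Heun: k1 = f(t_n, y_n); k2 = f(t_n + h, y_n + h·k1); y_{n+1} = y_n + (h/2)·(k1 + k2).
t=1.000000, y=-0.170000:
  k1 = f(1.000000, -0.170000) = 0.355531
  k2 = f(1.540000, 0.021987) = 0.147869
  y ← -0.170000 + (0.54/2)·(0.355531 + 0.147869) = -0.034082
t=1.540000, y=-0.034082:
  k1 = f(1.540000, -0.034082) = 0.175342
  k2 = f(2.080000, 0.060603) = 0.062753
  y ← -0.034082 + (0.54/2)·(0.175342 + 0.062753) = 0.030204
y(2.08) ≈ 0.0302

0.0302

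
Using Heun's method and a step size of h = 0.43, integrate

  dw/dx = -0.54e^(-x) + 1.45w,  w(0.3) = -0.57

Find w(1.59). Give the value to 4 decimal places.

Heun: k1 = f(x_n, w_n); k2 = f(x_n + h, w_n + h·k1); w_{n+1} = w_n + (h/2)·(k1 + k2).
x=0.300000, w=-0.570000:
  k1 = f(0.300000, -0.570000) = -1.226542
  k2 = f(0.730000, -1.097413) = -1.851480
  w ← -0.570000 + (0.43/2)·(-1.226542 + (-1.851480)) = -1.231775
x=0.730000, w=-1.231775:
  k1 = f(0.730000, -1.231775) = -2.046304
  k2 = f(1.160000, -2.111685) = -3.231226
  w ← -1.231775 + (0.43/2)·(-2.046304 + (-3.231226)) = -2.366444
x=1.160000, w=-2.366444:
  k1 = f(1.160000, -2.366444) = -3.600626
  k2 = f(1.590000, -3.914713) = -5.786453
  w ← -2.366444 + (0.43/2)·(-3.600626 + (-5.786453)) = -4.384666
w(1.59) ≈ -4.3847

-4.3847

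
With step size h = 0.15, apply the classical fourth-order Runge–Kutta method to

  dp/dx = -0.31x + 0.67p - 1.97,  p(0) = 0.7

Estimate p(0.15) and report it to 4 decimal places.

RK4: k1 = f(x_n, p_n); k2 = f(x_n + h/2, p_n + (h/2)·k1); k3 = f(x_n + h/2, p_n + (h/2)·k2); k4 = f(x_n + h, p_n + h·k3); p_{n+1} = p_n + (h/6)·(k1 + 2k2 + 2k3 + k4).
x=0.000000, p=0.700000:
  k1 = f(0.000000, 0.700000) = -1.501000
  k2 = f(0.075000, 0.587425) = -1.599675
  k3 = f(0.075000, 0.580024) = -1.604634
  k4 = f(0.150000, 0.459305) = -1.708766
  p ← 0.700000 + (0.15/6)·(k1 + 2k2 + 2k3 + k4) = 0.459540
p(0.15) ≈ 0.4595

0.4595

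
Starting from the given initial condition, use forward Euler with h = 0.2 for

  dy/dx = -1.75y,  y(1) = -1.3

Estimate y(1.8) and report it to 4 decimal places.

-0.2321

Euler: y_{n+1} = y_n + h·f(x_n, y_n).
x=1.000000, y=-1.300000: f=2.275000 → y ← -1.300000 + 0.2·2.275000 = -0.845000
x=1.200000, y=-0.845000: f=1.478750 → y ← -0.845000 + 0.2·1.478750 = -0.549250
x=1.400000, y=-0.549250: f=0.961188 → y ← -0.549250 + 0.2·0.961188 = -0.357012
x=1.600000, y=-0.357012: f=0.624772 → y ← -0.357012 + 0.2·0.624772 = -0.232058
y(1.8) ≈ -0.2321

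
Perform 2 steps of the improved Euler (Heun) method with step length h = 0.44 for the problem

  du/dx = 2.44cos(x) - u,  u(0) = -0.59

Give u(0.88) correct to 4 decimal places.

Heun: k1 = f(x_n, u_n); k2 = f(x_n + h, u_n + h·k1); u_{n+1} = u_n + (h/2)·(k1 + k2).
x=0.000000, u=-0.590000:
  k1 = f(0.000000, -0.590000) = 3.030000
  k2 = f(0.440000, 0.743200) = 1.464394
  u ← -0.590000 + (0.44/2)·(3.030000 + 1.464394) = 0.398767
x=0.440000, u=0.398767:
  k1 = f(0.440000, 0.398767) = 1.808827
  k2 = f(0.880000, 1.194651) = 0.359998
  u ← 0.398767 + (0.44/2)·(1.808827 + 0.359998) = 0.875908
u(0.88) ≈ 0.8759

0.8759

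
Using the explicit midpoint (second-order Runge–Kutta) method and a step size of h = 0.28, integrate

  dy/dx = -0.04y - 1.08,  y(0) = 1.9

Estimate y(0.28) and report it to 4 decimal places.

Midpoint: k1 = f(x_n, y_n); k2 = f(x_n + h/2, y_n + (h/2)·k1); y_{n+1} = y_n + h·k2.
x=0.000000, y=1.900000:
  k1 = f(0.000000, 1.900000) = -1.156000
  k2 = f(0.140000, 1.738160) = -1.149526
  y ← 1.900000 + 0.28·(-1.149526) = 1.578133
y(0.28) ≈ 1.5781

1.5781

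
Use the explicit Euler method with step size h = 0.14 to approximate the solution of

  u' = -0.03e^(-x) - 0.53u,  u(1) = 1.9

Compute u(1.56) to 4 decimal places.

Euler: u_{n+1} = u_n + h·f(x_n, u_n).
x=1.000000, u=1.900000: f=-1.018036 → u ← 1.900000 + 0.14·(-1.018036) = 1.757475
x=1.140000, u=1.757475: f=-0.941056 → u ← 1.757475 + 0.14·(-0.941056) = 1.625727
x=1.280000, u=1.625727: f=-0.869976 → u ← 1.625727 + 0.14·(-0.869976) = 1.503930
x=1.420000, u=1.503930: f=-0.804334 → u ← 1.503930 + 0.14·(-0.804334) = 1.391323
u(1.56) ≈ 1.3913

1.3913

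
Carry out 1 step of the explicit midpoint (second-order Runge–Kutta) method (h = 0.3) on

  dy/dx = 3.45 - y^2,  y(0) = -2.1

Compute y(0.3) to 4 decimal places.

Midpoint: k1 = f(x_n, y_n); k2 = f(x_n + h/2, y_n + (h/2)·k1); y_{n+1} = y_n + h·k2.
x=0.000000, y=-2.100000:
  k1 = f(0.000000, -2.100000) = -0.960000
  k2 = f(0.150000, -2.244000) = -1.585536
  y ← -2.100000 + 0.3·(-1.585536) = -2.575661
y(0.3) ≈ -2.5757

-2.5757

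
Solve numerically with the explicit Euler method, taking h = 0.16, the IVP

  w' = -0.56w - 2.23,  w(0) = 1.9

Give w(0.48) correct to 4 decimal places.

Euler: w_{n+1} = w_n + h·f(t_n, w_n).
t=0.000000, w=1.900000: f=-3.294000 → w ← 1.900000 + 0.16·(-3.294000) = 1.372960
t=0.160000, w=1.372960: f=-2.998858 → w ← 1.372960 + 0.16·(-2.998858) = 0.893143
t=0.320000, w=0.893143: f=-2.730160 → w ← 0.893143 + 0.16·(-2.730160) = 0.456317
w(0.48) ≈ 0.4563

0.4563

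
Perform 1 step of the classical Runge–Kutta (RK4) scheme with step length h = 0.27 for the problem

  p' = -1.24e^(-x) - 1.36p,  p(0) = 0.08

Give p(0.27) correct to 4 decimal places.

-0.1881

RK4: k1 = f(x_n, p_n); k2 = f(x_n + h/2, p_n + (h/2)·k1); k3 = f(x_n + h/2, p_n + (h/2)·k2); k4 = f(x_n + h, p_n + h·k3); p_{n+1} = p_n + (h/6)·(k1 + 2k2 + 2k3 + k4).
x=0.000000, p=0.080000:
  k1 = f(0.000000, 0.080000) = -1.348800
  k2 = f(0.135000, -0.102088) = -0.944568
  k3 = f(0.135000, -0.047517) = -1.018785
  k4 = f(0.270000, -0.195072) = -0.681293
  p ← 0.080000 + (0.27/6)·(k1 + 2k2 + 2k3 + k4) = -0.188056
p(0.27) ≈ -0.1881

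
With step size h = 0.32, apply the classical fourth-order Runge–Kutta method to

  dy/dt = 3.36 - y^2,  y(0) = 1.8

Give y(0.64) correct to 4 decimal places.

RK4: k1 = f(t_n, y_n); k2 = f(t_n + h/2, y_n + (h/2)·k1); k3 = f(t_n + h/2, y_n + (h/2)·k2); k4 = f(t_n + h, y_n + h·k3); y_{n+1} = y_n + (h/6)·(k1 + 2k2 + 2k3 + k4).
t=0.000000, y=1.800000:
  k1 = f(0.000000, 1.800000) = 0.120000
  k2 = f(0.160000, 1.819200) = 0.050511
  k3 = f(0.160000, 1.808082) = 0.090840
  k4 = f(0.320000, 1.829069) = 0.014507
  y ← 1.800000 + (0.32/6)·(k1 + 2k2 + 2k3 + k4) = 1.822251
t=0.320000, y=1.822251:
  k1 = f(0.320000, 1.822251) = 0.039401
  k2 = f(0.480000, 1.828555) = 0.016386
  k3 = f(0.480000, 1.824873) = 0.029839
  k4 = f(0.640000, 1.831800) = 0.004510
  y ← 1.822251 + (0.32/6)·(k1 + 2k2 + 2k3 + k4) = 1.829524
y(0.64) ≈ 1.8295

1.8295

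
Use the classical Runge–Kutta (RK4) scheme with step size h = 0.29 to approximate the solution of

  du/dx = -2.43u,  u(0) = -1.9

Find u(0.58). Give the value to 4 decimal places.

RK4: k1 = f(x_n, u_n); k2 = f(x_n + h/2, u_n + (h/2)·k1); k3 = f(x_n + h/2, u_n + (h/2)·k2); k4 = f(x_n + h, u_n + h·k3); u_{n+1} = u_n + (h/6)·(k1 + 2k2 + 2k3 + k4).
x=0.000000, u=-1.900000:
  k1 = f(0.000000, -1.900000) = 4.617000
  k2 = f(0.145000, -1.230535) = 2.990200
  k3 = f(0.145000, -1.466421) = 3.563403
  k4 = f(0.290000, -0.866613) = 2.105870
  u ← -1.900000 + (0.29/6)·(k1 + 2k2 + 2k3 + k4) = -0.941546
x=0.290000, u=-0.941546:
  k1 = f(0.290000, -0.941546) = 2.287958
  k2 = f(0.435000, -0.609792) = 1.481796
  k3 = f(0.435000, -0.726686) = 1.765847
  k4 = f(0.580000, -0.429451) = 1.043565
  u ← -0.941546 + (0.29/6)·(k1 + 2k2 + 2k3 + k4) = -0.466584
u(0.58) ≈ -0.4666

-0.4666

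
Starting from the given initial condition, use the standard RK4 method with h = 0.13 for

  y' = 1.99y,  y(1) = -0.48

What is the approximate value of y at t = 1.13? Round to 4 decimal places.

-0.6217

RK4: k1 = f(t_n, y_n); k2 = f(t_n + h/2, y_n + (h/2)·k1); k3 = f(t_n + h/2, y_n + (h/2)·k2); k4 = f(t_n + h, y_n + h·k3); y_{n+1} = y_n + (h/6)·(k1 + 2k2 + 2k3 + k4).
t=1.000000, y=-0.480000:
  k1 = f(1.000000, -0.480000) = -0.955200
  k2 = f(1.065000, -0.542088) = -1.078755
  k3 = f(1.065000, -0.550119) = -1.094737
  k4 = f(1.130000, -0.622316) = -1.238408
  y ← -0.480000 + (0.13/6)·(k1 + 2k2 + 2k3 + k4) = -0.621713
y(1.13) ≈ -0.6217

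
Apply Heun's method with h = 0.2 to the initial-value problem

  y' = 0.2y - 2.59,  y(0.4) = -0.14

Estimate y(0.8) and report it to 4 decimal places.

-1.2299

Heun: k1 = f(x_n, y_n); k2 = f(x_n + h, y_n + h·k1); y_{n+1} = y_n + (h/2)·(k1 + k2).
x=0.400000, y=-0.140000:
  k1 = f(0.400000, -0.140000) = -2.618000
  k2 = f(0.600000, -0.663600) = -2.722720
  y ← -0.140000 + (0.2/2)·(-2.618000 + (-2.722720)) = -0.674072
x=0.600000, y=-0.674072:
  k1 = f(0.600000, -0.674072) = -2.724814
  k2 = f(0.800000, -1.219035) = -2.833807
  y ← -0.674072 + (0.2/2)·(-2.724814 + (-2.833807)) = -1.229934
y(0.8) ≈ -1.2299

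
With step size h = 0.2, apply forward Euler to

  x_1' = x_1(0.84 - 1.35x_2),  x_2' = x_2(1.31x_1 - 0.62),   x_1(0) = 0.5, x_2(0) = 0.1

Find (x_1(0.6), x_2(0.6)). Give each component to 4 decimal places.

0.7420, 0.1081

Euler on (x_1,x_2): x_1_{n+1} = x_1_n + h·x_1', x_2_{n+1} = x_2_n + h·x_2'.
0.000000: (0.500000, 0.100000); f=(0.352500, 0.003500) → (0.570500, 0.100700)
0.200000: (0.570500, 0.100700); f=(0.401663, 0.012825) → (0.650833, 0.103265)
0.400000: (0.650833, 0.103265); f=(0.455968, 0.024018) → (0.742026, 0.108069)
(x_1(0.6), x_2(0.6)) ≈ (0.7420, 0.1081)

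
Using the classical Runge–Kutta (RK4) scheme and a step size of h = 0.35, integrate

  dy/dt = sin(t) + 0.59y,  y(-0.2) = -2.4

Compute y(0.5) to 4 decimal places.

RK4: k1 = f(t_n, y_n); k2 = f(t_n + h/2, y_n + (h/2)·k1); k3 = f(t_n + h/2, y_n + (h/2)·k2); k4 = f(t_n + h, y_n + h·k3); y_{n+1} = y_n + (h/6)·(k1 + 2k2 + 2k3 + k4).
t=-0.200000, y=-2.400000:
  k1 = f(-0.200000, -2.400000) = -1.614669
  k2 = f(-0.025000, -2.682567) = -1.607712
  k3 = f(-0.025000, -2.681350) = -1.606994
  k4 = f(0.150000, -2.962448) = -1.598406
  y ← -2.400000 + (0.35/6)·(k1 + 2k2 + 2k3 + k4) = -2.962478
t=0.150000, y=-2.962478:
  k1 = f(0.150000, -2.962478) = -1.598424
  k2 = f(0.325000, -3.242203) = -1.593591
  k3 = f(0.325000, -3.241357) = -1.593092
  k4 = f(0.500000, -3.520060) = -1.597410
  y ← -2.962478 + (0.35/6)·(k1 + 2k2 + 2k3 + k4) = -3.520682
y(0.5) ≈ -3.5207

-3.5207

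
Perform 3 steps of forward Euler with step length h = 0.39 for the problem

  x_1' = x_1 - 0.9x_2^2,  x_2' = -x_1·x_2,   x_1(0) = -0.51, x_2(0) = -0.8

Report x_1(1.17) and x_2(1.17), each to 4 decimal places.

Euler on (x_1,x_2): x_1_{n+1} = x_1_n + h·x_1', x_2_{n+1} = x_2_n + h·x_2'.
0.000000: (-0.510000, -0.800000); f=(-1.086000, -0.408000) → (-0.933540, -0.959120)
0.390000: (-0.933540, -0.959120); f=(-1.761460, -0.895377) → (-1.620509, -1.308317)
0.780000: (-1.620509, -1.308317); f=(-3.161033, -2.120140) → (-2.853312, -2.135172)
(x_1(1.17), x_2(1.17)) ≈ (-2.8533, -2.1352)

-2.8533, -2.1352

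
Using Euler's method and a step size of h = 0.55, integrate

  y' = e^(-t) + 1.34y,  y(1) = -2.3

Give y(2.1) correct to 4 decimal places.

Euler: y_{n+1} = y_n + h·f(t_n, y_n).
t=1.000000, y=-2.300000: f=-2.714121 → y ← -2.300000 + 0.55·(-2.714121) = -3.792766
t=1.550000, y=-3.792766: f=-4.870059 → y ← -3.792766 + 0.55·(-4.870059) = -6.471299
y(2.1) ≈ -6.4713

-6.4713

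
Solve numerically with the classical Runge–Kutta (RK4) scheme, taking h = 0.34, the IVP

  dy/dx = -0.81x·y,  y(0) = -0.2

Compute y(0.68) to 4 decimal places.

RK4: k1 = f(x_n, y_n); k2 = f(x_n + h/2, y_n + (h/2)·k1); k3 = f(x_n + h/2, y_n + (h/2)·k2); k4 = f(x_n + h, y_n + h·k3); y_{n+1} = y_n + (h/6)·(k1 + 2k2 + 2k3 + k4).
x=0.000000, y=-0.200000:
  k1 = f(0.000000, -0.200000) = 0.000000
  k2 = f(0.170000, -0.200000) = 0.027540
  k3 = f(0.170000, -0.195318) = 0.026895
  k4 = f(0.340000, -0.190856) = 0.052562
  y ← -0.200000 + (0.34/6)·(k1 + 2k2 + 2k3 + k4) = -0.190852
x=0.340000, y=-0.190852:
  k1 = f(0.340000, -0.190852) = 0.052561
  k2 = f(0.510000, -0.181917) = 0.075150
  k3 = f(0.510000, -0.178077) = 0.073563
  k4 = f(0.680000, -0.165841) = 0.091345
  y ← -0.190852 + (0.34/6)·(k1 + 2k2 + 2k3 + k4) = -0.165843
y(0.68) ≈ -0.1658

-0.1658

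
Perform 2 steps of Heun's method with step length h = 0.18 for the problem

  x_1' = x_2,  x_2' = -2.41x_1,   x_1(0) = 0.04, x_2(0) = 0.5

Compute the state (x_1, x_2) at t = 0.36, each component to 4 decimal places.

Heun on (x_1,x_2): k1 = f(t_n, state_n); k2 = f(t_n + h, state_n + h·k1); state_{n+1} = state_n + (h/2)·(k1 + k2).
0.000000: (0.040000, 0.500000)
  k1 = (0.500000, -0.096400)
  predictor → (0.130000, 0.482648)
  k2 = (0.482648, -0.313300)
  → (0.128438, 0.463127)
0.180000: (0.128438, 0.463127)
  k1 = (0.463127, -0.309536)
  predictor → (0.211801, 0.407410)
  k2 = (0.407410, -0.510441)
  → (0.206787, 0.389329)
(x_1(0.36), x_2(0.36)) ≈ (0.2068, 0.3893)

0.2068, 0.3893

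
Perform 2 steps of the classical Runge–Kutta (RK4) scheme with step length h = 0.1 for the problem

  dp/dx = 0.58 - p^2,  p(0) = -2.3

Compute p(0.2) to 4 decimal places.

RK4: k1 = f(x_n, p_n); k2 = f(x_n + h/2, p_n + (h/2)·k1); k3 = f(x_n + h/2, p_n + (h/2)·k2); k4 = f(x_n + h, p_n + h·k3); p_{n+1} = p_n + (h/6)·(k1 + 2k2 + 2k3 + k4).
x=0.000000, p=-2.300000:
  k1 = f(0.000000, -2.300000) = -4.710000
  k2 = f(0.050000, -2.535500) = -5.848760
  k3 = f(0.050000, -2.592438) = -6.140735
  k4 = f(0.100000, -2.914073) = -7.911824
  p ← -2.300000 + (0.1/6)·(k1 + 2k2 + 2k3 + k4) = -2.910014
x=0.100000, p=-2.910014:
  k1 = f(0.100000, -2.910014) = -7.888179
  k2 = f(0.150000, -3.304423) = -10.339208
  k3 = f(0.150000, -3.426974) = -11.164151
  k4 = f(0.200000, -4.026429) = -15.632128
  p ← -2.910014 + (0.1/6)·(k1 + 2k2 + 2k3 + k4) = -4.018797
p(0.2) ≈ -4.0188

-4.0188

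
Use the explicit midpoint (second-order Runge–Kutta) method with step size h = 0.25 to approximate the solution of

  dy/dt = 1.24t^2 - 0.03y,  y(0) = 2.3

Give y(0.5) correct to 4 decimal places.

2.3141

Midpoint: k1 = f(t_n, y_n); k2 = f(t_n + h/2, y_n + (h/2)·k1); y_{n+1} = y_n + h·k2.
t=0.000000, y=2.300000:
  k1 = f(0.000000, 2.300000) = -0.069000
  k2 = f(0.125000, 2.291375) = -0.049366
  y ← 2.300000 + 0.25·(-0.049366) = 2.287658
t=0.250000, y=2.287658:
  k1 = f(0.250000, 2.287658) = 0.008870
  k2 = f(0.375000, 2.288767) = 0.105712
  y ← 2.287658 + 0.25·0.105712 = 2.314086
y(0.5) ≈ 2.3141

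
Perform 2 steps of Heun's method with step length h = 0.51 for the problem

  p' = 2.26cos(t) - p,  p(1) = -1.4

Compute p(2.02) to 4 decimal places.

Heun: k1 = f(t_n, p_n); k2 = f(t_n + h, p_n + h·k1); p_{n+1} = p_n + (h/2)·(k1 + k2).
t=1.000000, p=-1.400000:
  k1 = f(1.000000, -1.400000) = 2.621083
  k2 = f(1.510000, -0.063248) = 0.200563
  p ← -1.400000 + (0.51/2)·(2.621083 + 0.200563) = -0.680480
t=1.510000, p=-0.680480:
  k1 = f(1.510000, -0.680480) = 0.817795
  k2 = f(2.020000, -0.263405) = -0.717997
  p ← -0.680480 + (0.51/2)·(0.817795 + (-0.717997)) = -0.655032
p(2.02) ≈ -0.6550

-0.6550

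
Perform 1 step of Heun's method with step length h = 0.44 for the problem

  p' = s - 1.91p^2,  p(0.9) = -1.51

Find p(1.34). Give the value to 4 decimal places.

Heun: k1 = f(s_n, p_n); k2 = f(s_n + h, p_n + h·k1); p_{n+1} = p_n + (h/2)·(k1 + k2).
s=0.900000, p=-1.510000:
  k1 = f(0.900000, -1.510000) = -3.454991
  k2 = f(1.340000, -3.030196) = -16.197788
  p ← -1.510000 + (0.44/2)·(-3.454991 + (-16.197788)) = -5.833611
p(1.34) ≈ -5.8336

-5.8336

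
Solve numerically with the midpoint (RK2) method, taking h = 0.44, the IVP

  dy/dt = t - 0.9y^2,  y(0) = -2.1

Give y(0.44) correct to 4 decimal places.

-5.5038

Midpoint: k1 = f(t_n, y_n); k2 = f(t_n + h/2, y_n + (h/2)·k1); y_{n+1} = y_n + h·k2.
t=0.000000, y=-2.100000:
  k1 = f(0.000000, -2.100000) = -3.969000
  k2 = f(0.220000, -2.973180) = -7.735819
  y ← -2.100000 + 0.44·(-7.735819) = -5.503761
y(0.44) ≈ -5.5038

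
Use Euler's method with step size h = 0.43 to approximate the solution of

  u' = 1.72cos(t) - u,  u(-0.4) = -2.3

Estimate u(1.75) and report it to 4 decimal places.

0.7346

Euler: u_{n+1} = u_n + h·f(t_n, u_n).
t=-0.400000, u=-2.300000: f=3.884225 → u ← -2.300000 + 0.43·3.884225 = -0.629783
t=0.030000, u=-0.629783: f=2.349009 → u ← -0.629783 + 0.43·2.349009 = 0.380291
t=0.460000, u=0.380291: f=1.160920 → u ← 0.380291 + 0.43·1.160920 = 0.879486
t=0.890000, u=0.879486: f=0.203103 → u ← 0.879486 + 0.43·0.203103 = 0.966820
t=1.320000, u=0.966820: f=-0.539958 → u ← 0.966820 + 0.43·(-0.539958) = 0.734638
u(1.75) ≈ 0.7346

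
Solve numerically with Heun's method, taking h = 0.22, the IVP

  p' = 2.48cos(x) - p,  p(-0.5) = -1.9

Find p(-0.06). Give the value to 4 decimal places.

Heun: k1 = f(x_n, p_n); k2 = f(x_n + h, p_n + h·k1); p_{n+1} = p_n + (h/2)·(k1 + k2).
x=-0.500000, p=-1.900000:
  k1 = f(-0.500000, -1.900000) = 4.076405
  k2 = f(-0.280000, -1.003191) = 3.386608
  p ← -1.900000 + (0.22/2)·(4.076405 + 3.386608) = -1.079069
x=-0.280000, p=-1.079069:
  k1 = f(-0.280000, -1.079069) = 3.462486
  k2 = f(-0.060000, -0.317322) = 2.792859
  p ← -1.079069 + (0.22/2)·(3.462486 + 2.792859) = -0.390981
p(-0.06) ≈ -0.3910

-0.3910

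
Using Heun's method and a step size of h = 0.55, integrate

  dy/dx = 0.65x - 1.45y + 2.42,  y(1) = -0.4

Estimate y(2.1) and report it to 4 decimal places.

1.7030

Heun: k1 = f(x_n, y_n); k2 = f(x_n + h, y_n + h·k1); y_{n+1} = y_n + (h/2)·(k1 + k2).
x=1.000000, y=-0.400000:
  k1 = f(1.000000, -0.400000) = 3.650000
  k2 = f(1.550000, 1.607500) = 1.096625
  y ← -0.400000 + (0.55/2)·(3.650000 + 1.096625) = 0.905322
x=1.550000, y=0.905322:
  k1 = f(1.550000, 0.905322) = 2.114783
  k2 = f(2.100000, 2.068453) = 0.785744
  y ← 0.905322 + (0.55/2)·(2.114783 + 0.785744) = 1.702967
y(2.1) ≈ 1.7030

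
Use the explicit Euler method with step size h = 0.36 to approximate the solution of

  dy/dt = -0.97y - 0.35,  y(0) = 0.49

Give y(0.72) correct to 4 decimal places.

-0.0005

Euler: y_{n+1} = y_n + h·f(t_n, y_n).
t=0.000000, y=0.490000: f=-0.825300 → y ← 0.490000 + 0.36·(-0.825300) = 0.192892
t=0.360000, y=0.192892: f=-0.537105 → y ← 0.192892 + 0.36·(-0.537105) = -0.000466
y(0.72) ≈ -0.0005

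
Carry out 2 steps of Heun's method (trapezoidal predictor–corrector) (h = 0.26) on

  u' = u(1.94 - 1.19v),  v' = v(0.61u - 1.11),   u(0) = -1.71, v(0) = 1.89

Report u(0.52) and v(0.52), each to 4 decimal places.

Heun on (u,v): k1 = f(x_n, state_n); k2 = f(x_n + h, state_n + h·k1); state_{n+1} = state_n + (h/2)·(k1 + k2).
0.000000: (-1.710000, 1.890000)
  k1 = (0.528561, -4.069359)
  predictor → (-1.572574, 0.831967)
  k2 = (-1.493882, -1.721564)
  → (-1.835492, 1.137180)
0.260000: (-1.835492, 1.137180)
  k1 = (-1.076985, -2.535513)
  predictor → (-2.115508, 0.477947)
  k2 = (-2.900877, -1.147291)
  → (-2.352614, 0.658415)
(u(0.52), v(0.52)) ≈ (-2.3526, 0.6584)

-2.3526, 0.6584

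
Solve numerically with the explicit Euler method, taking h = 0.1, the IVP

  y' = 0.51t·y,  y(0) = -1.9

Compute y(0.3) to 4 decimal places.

-1.9292

Euler: y_{n+1} = y_n + h·f(t_n, y_n).
t=0.000000, y=-1.900000: f=0.000000 → y ← -1.900000 + 0.1·0.000000 = -1.900000
t=0.100000, y=-1.900000: f=-0.096900 → y ← -1.900000 + 0.1·(-0.096900) = -1.909690
t=0.200000, y=-1.909690: f=-0.194788 → y ← -1.909690 + 0.1·(-0.194788) = -1.929169
y(0.3) ≈ -1.9292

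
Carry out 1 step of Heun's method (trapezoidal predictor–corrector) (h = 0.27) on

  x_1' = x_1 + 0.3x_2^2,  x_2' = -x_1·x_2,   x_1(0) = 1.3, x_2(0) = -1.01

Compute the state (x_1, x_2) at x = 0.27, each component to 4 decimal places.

1.7683, -0.6793

Heun on (x_1,x_2): k1 = f(x_n, state_n); k2 = f(x_n + h, state_n + h·k1); state_{n+1} = state_n + (h/2)·(k1 + k2).
0.000000: (1.300000, -1.010000)
  k1 = (1.606030, 1.313000)
  predictor → (1.733628, -0.655490)
  k2 = (1.862528, 1.136376)
  → (1.768255, -0.679334)
(x_1(0.27), x_2(0.27)) ≈ (1.7683, -0.6793)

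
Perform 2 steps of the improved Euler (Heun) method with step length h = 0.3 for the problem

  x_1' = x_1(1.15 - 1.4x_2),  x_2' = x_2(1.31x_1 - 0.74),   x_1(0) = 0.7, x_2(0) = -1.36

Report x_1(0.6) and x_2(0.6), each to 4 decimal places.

Heun on (x_1,x_2): k1 = f(t_n, state_n); k2 = f(t_n + h, state_n + h·k1); state_{n+1} = state_n + (h/2)·(k1 + k2).
0.000000: (0.700000, -1.360000)
  k1 = (2.137800, -0.240720)
  predictor → (1.341340, -1.432216)
  k2 = (4.232065, -1.456786)
  → (1.655480, -1.614626)
0.300000: (1.655480, -1.614626)
  k1 = (5.645974, -2.306781)
  predictor → (3.349272, -2.306660)
  k2 = (14.667549, -8.413651)
  → (4.702508, -3.222691)
(x_1(0.6), x_2(0.6)) ≈ (4.7025, -3.2227)

4.7025, -3.2227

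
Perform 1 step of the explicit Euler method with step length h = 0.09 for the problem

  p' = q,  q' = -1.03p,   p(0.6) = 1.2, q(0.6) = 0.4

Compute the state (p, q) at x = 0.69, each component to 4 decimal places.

1.2360, 0.2888

Euler on (p,q): p_{n+1} = p_n + h·p', q_{n+1} = q_n + h·q'.
0.600000: (1.200000, 0.400000); f=(0.400000, -1.236000) → (1.236000, 0.288760)
(p(0.69), q(0.69)) ≈ (1.2360, 0.2888)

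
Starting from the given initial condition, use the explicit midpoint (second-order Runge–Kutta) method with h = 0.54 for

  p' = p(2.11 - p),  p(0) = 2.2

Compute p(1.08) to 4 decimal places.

Midpoint: k1 = f(t_n, p_n); k2 = f(t_n + h/2, p_n + (h/2)·k1); p_{n+1} = p_n + h·k2.
t=0.000000, p=2.200000:
  k1 = f(0.000000, 2.200000) = -0.198000
  k2 = f(0.270000, 2.146540) = -0.078435
  p ← 2.200000 + 0.54·(-0.078435) = 2.157645
t=0.540000, p=2.157645:
  k1 = f(0.540000, 2.157645) = -0.102802
  k2 = f(0.810000, 2.129889) = -0.042361
  p ← 2.157645 + 0.54·(-0.042361) = 2.134770
p(1.08) ≈ 2.1348

2.1348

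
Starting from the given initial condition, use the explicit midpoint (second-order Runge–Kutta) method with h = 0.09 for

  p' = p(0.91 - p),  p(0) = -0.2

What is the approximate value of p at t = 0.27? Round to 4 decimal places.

Midpoint: k1 = f(t_n, p_n); k2 = f(t_n + h/2, p_n + (h/2)·k1); p_{n+1} = p_n + h·k2.
t=0.000000, p=-0.200000:
  k1 = f(0.000000, -0.200000) = -0.222000
  k2 = f(0.045000, -0.209990) = -0.235187
  p ← -0.200000 + 0.09·(-0.235187) = -0.221167
t=0.090000, p=-0.221167:
  k1 = f(0.090000, -0.221167) = -0.250177
  k2 = f(0.135000, -0.232425) = -0.265528
  p ← -0.221167 + 0.09·(-0.265528) = -0.245064
t=0.180000, p=-0.245064:
  k1 = f(0.180000, -0.245064) = -0.283065
  k2 = f(0.225000, -0.257802) = -0.301062
  p ← -0.245064 + 0.09·(-0.301062) = -0.272160
p(0.27) ≈ -0.2722

-0.2722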